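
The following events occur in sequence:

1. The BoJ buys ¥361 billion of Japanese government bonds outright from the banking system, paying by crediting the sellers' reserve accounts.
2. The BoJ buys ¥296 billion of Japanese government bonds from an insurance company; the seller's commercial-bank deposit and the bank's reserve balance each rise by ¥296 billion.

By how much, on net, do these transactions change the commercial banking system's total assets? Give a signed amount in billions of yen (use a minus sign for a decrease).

+¥296 billion

BoJ balance sheet:
  Assets:      Securities +¥657B
  Liabilities: Bank reserves +¥657B
Commercial banking system:
  Assets:      Reserves at CB +¥657B, Securities −¥361B
  Liabilities: Checkable deposits +¥296B
Change in total bank assets = +¥296 billion.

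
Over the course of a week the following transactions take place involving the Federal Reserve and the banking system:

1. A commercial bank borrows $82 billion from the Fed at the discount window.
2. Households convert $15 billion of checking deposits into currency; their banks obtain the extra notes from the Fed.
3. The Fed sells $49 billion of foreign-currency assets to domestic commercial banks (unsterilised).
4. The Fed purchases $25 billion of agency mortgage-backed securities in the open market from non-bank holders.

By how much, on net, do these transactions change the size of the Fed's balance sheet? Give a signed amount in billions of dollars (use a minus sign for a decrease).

Discount-window loan $82 billion: a Fed asset is acquired → +$82B.
Currency withdrawal $15 billion: only the composition of liabilities changes → 0.
FX sale $49 billion: a Fed asset is shed → −$49B.
Asset purchase (from non-banks) $25 billion: a Fed asset is acquired → +$25B.
Net: 82 + 0 − 49 + 25 = +$58 billion.

+$58 billion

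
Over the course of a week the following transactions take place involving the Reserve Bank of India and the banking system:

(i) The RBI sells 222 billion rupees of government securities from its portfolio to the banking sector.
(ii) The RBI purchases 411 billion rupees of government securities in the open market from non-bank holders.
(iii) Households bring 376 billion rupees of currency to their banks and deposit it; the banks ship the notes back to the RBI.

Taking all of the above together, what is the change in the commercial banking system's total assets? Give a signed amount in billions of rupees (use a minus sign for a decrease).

+787 billion

OMO sale (to banks) 222 billion rupees: just an asset swap on bank balance sheets → 0.
Asset purchase (from non-banks) 411 billion rupees: bank balance sheets expand → +411B.
Currency deposit 376 billion rupees: bank balance sheets expand → +376B.
Net: 0 + 411 + 376 = +787 billion.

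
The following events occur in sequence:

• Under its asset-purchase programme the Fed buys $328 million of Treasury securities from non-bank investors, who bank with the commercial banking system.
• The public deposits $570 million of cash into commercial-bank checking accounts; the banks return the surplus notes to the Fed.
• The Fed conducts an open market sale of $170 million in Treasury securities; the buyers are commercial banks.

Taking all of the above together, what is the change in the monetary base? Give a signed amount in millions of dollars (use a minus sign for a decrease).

+$158 million

Fed balance sheet:
  Assets:      Securities +$158M
  Liabilities: Bank reserves +$728M, Currency in circulation −$570M
Monetary base = currency + reserves: −$570M + (+$728M) = +$158 million.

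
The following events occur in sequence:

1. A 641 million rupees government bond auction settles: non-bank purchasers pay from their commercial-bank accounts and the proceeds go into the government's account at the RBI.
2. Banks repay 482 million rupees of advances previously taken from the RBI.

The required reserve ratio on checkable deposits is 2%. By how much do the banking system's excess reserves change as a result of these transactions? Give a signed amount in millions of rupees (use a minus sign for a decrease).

-1110.18 million

Government account inflow 641 million rupees: reserves −641M, deposits −641M.
Discount-window repayment 482 million rupees: reserves −482M, deposits 0.
Totals: Δreserves = −1123M, Δdeposits = −641M.
Δrequired reserves = 2% × −641M = −12.82M.
Δexcess reserves = Δreserves − Δrequired = −1123M − (−12.82M) = -1110.18 million.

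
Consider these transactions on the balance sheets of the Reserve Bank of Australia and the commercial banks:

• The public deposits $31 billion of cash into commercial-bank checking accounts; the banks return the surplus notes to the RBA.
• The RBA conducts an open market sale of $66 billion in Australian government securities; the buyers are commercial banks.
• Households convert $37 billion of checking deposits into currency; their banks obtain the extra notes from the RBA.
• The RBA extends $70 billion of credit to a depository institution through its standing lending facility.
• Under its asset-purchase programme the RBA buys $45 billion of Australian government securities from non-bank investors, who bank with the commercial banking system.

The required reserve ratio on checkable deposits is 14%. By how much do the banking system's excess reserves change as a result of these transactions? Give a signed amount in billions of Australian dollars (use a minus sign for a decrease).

+$37.54 billion

Currency deposit $31 billion: reserves +$31B, deposits +$31B.
OMO sale (to banks) $66 billion: reserves −$66B, deposits 0.
Currency withdrawal $37 billion: reserves −$37B, deposits −$37B.
Discount-window loan $70 billion: reserves +$70B, deposits 0.
Asset purchase (from non-banks) $45 billion: reserves +$45B, deposits +$45B.
Totals: Δreserves = +$43B, Δdeposits = +$39B.
Δrequired reserves = 14% × +$39B = +$5.46B.
Δexcess reserves = Δreserves − Δrequired = +$43B − (+$5.46B) = +$37.54 billion.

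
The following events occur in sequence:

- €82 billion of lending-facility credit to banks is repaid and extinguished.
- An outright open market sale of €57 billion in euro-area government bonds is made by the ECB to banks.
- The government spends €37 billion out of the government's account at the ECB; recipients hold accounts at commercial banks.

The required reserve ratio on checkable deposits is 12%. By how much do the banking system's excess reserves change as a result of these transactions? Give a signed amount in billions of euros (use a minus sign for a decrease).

-€106.44 billion

Discount-window repayment €82 billion: reserves −€82B, deposits 0.
OMO sale (to banks) €57 billion: reserves −€57B, deposits 0.
Government spending €37 billion: reserves +€37B, deposits +€37B.
Totals: Δreserves = −€102B, Δdeposits = +€37B.
Δrequired reserves = 12% × +€37B = +€4.44B.
Δexcess reserves = Δreserves − Δrequired = −€102B − (+€4.44B) = -€106.44 billion.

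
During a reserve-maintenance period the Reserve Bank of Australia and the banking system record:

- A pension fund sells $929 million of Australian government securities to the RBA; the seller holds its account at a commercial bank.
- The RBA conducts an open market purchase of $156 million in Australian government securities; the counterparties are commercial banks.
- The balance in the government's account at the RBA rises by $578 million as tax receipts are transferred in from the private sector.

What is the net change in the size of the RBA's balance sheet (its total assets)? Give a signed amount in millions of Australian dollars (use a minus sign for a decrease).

+$1085 million

Asset purchase (from non-banks) $929 million: an RBA asset is acquired → +$929M.
OMO purchase (from banks) $156 million: an RBA asset is acquired → +$156M.
Government account inflow $578 million: only the composition of liabilities changes → 0.
Net: 929 + 156 + 0 = +$1085 million.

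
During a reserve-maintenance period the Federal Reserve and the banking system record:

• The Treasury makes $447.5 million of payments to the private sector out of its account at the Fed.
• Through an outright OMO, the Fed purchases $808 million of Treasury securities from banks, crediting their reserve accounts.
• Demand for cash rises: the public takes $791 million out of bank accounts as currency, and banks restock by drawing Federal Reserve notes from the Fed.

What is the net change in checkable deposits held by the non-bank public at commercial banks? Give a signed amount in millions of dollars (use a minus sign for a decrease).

-$343.5 million

Fed balance sheet:
  Assets:      Securities +$808M
  Liabilities: Bank reserves +$464.5M, Currency in circulation +$791M, Government deposits −$447.5M
Commercial banking system:
  Assets:      Reserves at CB +$464.5M, Securities −$808M
  Liabilities: Checkable deposits −$343.5M
So the change in checkable deposits held by the non-bank public at commercial banks is -$343.5 million.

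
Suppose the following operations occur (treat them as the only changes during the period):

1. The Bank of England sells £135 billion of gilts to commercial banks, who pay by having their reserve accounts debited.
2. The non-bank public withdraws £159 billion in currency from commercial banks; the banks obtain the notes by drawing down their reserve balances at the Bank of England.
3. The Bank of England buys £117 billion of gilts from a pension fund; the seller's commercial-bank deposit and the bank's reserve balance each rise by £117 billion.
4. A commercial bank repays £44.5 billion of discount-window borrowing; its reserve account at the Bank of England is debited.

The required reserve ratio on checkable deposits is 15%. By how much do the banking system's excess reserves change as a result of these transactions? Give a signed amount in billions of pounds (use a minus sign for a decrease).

-£215.2 billion

OMO sale (to banks) £135 billion: reserves −£135B, deposits 0.
Currency withdrawal £159 billion: reserves −£159B, deposits −£159B.
Asset purchase (from non-banks) £117 billion: reserves +£117B, deposits +£117B.
Discount-window repayment £44.5 billion: reserves −£44.5B, deposits 0.
Totals: Δreserves = −£221.5B, Δdeposits = −£42B.
Δrequired reserves = 15% × −£42B = −£6.3B.
Δexcess reserves = Δreserves − Δrequired = −£221.5B − (−£6.3B) = -£215.2 billion.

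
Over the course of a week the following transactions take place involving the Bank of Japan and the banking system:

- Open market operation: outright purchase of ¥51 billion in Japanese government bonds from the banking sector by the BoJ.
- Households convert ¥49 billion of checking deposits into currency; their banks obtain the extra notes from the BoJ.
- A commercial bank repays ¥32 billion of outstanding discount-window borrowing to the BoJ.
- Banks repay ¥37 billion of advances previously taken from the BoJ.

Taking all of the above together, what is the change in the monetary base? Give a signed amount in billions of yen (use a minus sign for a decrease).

OMO purchase (from banks) ¥51 billion: BoJ balance sheet expands → +¥51B.
Currency withdrawal ¥49 billion: just a shift between currency and reserves — both are base money → 0.
Discount-window repayment ¥32 billion: BoJ balance sheet contracts → −¥32B.
Discount-window repayment ¥37 billion: BoJ balance sheet contracts → −¥37B.
Net: 51 + 0 − 32 − 37 = -¥18 billion.

-¥18 billion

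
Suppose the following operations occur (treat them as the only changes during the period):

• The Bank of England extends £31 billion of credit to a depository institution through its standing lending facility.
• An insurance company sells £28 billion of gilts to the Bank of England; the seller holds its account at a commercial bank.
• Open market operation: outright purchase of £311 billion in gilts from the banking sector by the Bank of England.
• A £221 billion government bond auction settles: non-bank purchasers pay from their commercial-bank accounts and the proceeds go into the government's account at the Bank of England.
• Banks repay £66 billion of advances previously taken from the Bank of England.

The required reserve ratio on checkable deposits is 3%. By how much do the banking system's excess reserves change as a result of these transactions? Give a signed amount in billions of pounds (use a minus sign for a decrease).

+£88.79 billion

Discount-window loan £31 billion: reserves +£31B, deposits 0.
Asset purchase (from non-banks) £28 billion: reserves +£28B, deposits +£28B.
OMO purchase (from banks) £311 billion: reserves +£311B, deposits 0.
Government account inflow £221 billion: reserves −£221B, deposits −£221B.
Discount-window repayment £66 billion: reserves −£66B, deposits 0.
Totals: Δreserves = +£83B, Δdeposits = −£193B.
Δrequired reserves = 3% × −£193B = −£5.79B.
Δexcess reserves = Δreserves − Δrequired = +£83B − (−£5.79B) = +£88.79 billion.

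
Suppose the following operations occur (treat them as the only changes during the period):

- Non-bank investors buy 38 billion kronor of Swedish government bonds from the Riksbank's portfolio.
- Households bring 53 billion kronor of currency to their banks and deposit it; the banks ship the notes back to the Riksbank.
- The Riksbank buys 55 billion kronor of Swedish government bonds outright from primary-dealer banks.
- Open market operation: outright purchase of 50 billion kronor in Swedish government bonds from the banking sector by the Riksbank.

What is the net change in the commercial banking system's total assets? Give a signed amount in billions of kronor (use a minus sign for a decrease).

+15 billion

Asset sale (to non-banks) 38 billion kronor: bank balance sheets shrink → −38B.
Currency deposit 53 billion kronor: bank balance sheets expand → +53B.
OMO purchase (from banks) 55 billion kronor: just an asset swap on bank balance sheets → 0.
OMO purchase (from banks) 50 billion kronor: just an asset swap on bank balance sheets → 0.
Net: −38 + 53 + 0 + 0 = +15 billion.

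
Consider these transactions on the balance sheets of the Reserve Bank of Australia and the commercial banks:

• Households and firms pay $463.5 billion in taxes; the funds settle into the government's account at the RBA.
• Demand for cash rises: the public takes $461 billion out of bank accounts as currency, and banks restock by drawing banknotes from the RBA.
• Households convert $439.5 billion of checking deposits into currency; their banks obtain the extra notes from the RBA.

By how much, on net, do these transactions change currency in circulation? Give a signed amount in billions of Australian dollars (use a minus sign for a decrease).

Government account inflow $463.5 billion: no currency enters or leaves circulation → 0.
Currency withdrawal $461 billion: notes leave the central bank → +$461B.
Currency withdrawal $439.5 billion: notes leave the central bank → +$439.5B.
Net: 0 + 461 + 439.5 = +$900.5 billion.

+$900.5 billion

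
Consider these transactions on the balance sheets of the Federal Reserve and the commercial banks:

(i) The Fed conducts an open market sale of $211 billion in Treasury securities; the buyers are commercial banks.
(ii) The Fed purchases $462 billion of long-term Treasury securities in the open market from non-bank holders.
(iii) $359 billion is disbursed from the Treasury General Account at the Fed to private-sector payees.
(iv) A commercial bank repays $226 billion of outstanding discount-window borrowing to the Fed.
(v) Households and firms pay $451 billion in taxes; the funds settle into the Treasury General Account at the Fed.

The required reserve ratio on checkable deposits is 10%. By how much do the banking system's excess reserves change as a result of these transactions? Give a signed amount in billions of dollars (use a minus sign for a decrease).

-$104 billion

OMO sale (to banks) $211 billion: reserves −$211B, deposits 0.
Asset purchase (from non-banks) $462 billion: reserves +$462B, deposits +$462B.
Government spending $359 billion: reserves +$359B, deposits +$359B.
Discount-window repayment $226 billion: reserves −$226B, deposits 0.
Government account inflow $451 billion: reserves −$451B, deposits −$451B.
Totals: Δreserves = −$67B, Δdeposits = +$370B.
Δrequired reserves = 10% × +$370B = +$37B.
Δexcess reserves = Δreserves − Δrequired = −$67B − (+$37B) = -$104 billion.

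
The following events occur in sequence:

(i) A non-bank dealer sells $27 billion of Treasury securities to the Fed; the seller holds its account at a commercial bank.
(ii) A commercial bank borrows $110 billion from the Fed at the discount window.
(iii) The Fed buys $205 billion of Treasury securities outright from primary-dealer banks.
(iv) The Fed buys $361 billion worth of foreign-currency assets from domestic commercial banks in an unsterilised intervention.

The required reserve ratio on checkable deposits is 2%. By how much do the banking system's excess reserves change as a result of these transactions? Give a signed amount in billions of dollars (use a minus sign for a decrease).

Asset purchase (from non-banks) $27 billion: reserves +$27B, deposits +$27B.
Discount-window loan $110 billion: reserves +$110B, deposits 0.
OMO purchase (from banks) $205 billion: reserves +$205B, deposits 0.
FX purchase $361 billion: reserves +$361B, deposits 0.
Totals: Δreserves = +$703B, Δdeposits = +$27B.
Δrequired reserves = 2% × +$27B = +$0.54B.
Δexcess reserves = Δreserves − Δrequired = +$703B − (+$0.54B) = +$702.46 billion.

+$702.46 billion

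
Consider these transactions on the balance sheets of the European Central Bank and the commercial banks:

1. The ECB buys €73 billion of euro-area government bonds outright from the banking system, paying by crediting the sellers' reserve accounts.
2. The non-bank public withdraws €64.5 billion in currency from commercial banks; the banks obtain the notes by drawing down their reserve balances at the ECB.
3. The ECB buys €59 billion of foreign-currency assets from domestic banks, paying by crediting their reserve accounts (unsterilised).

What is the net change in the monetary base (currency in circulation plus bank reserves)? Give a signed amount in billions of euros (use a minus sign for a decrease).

+€132 billion

OMO purchase (from banks) €73 billion: ECB balance sheet expands → +€73B.
Currency withdrawal €64.5 billion: just a shift between currency and reserves — both are base money → 0.
FX purchase €59 billion: ECB balance sheet expands → +€59B.
Net: 73 + 0 + 59 = +€132 billion.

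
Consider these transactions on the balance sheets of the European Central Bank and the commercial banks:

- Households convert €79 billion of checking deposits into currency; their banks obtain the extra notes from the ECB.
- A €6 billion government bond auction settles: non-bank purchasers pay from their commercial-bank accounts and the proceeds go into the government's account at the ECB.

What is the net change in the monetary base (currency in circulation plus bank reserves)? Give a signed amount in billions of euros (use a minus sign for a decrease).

Currency withdrawal €79 billion: just a shift between currency and reserves — both are base money → 0.
Government account inflow €6 billion: reserves shift to a non-base liability → −€6B.
Net: 0 − 6 = -€6 billion.

-€6 billion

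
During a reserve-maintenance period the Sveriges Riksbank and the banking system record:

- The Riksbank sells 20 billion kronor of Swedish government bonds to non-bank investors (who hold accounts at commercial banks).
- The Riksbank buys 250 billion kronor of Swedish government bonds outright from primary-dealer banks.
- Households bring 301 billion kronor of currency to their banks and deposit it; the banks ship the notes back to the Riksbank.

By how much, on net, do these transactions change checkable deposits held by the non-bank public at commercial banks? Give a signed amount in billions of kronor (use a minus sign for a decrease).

+281 billion

Riksbank balance sheet:
  Assets:      Securities +230B
  Liabilities: Bank reserves +531B, Currency in circulation −301B
Commercial banking system:
  Assets:      Reserves at CB +531B, Securities −250B
  Liabilities: Checkable deposits +281B
So the change in checkable deposits held by the non-bank public at commercial banks is +281 billion.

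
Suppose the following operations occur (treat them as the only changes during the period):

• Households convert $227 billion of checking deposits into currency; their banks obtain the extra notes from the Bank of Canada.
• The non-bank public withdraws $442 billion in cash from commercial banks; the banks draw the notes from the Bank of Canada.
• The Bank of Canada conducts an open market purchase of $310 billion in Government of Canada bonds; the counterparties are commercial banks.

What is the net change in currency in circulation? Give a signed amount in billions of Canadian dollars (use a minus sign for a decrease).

+$669 billion

Currency withdrawal $227 billion: notes leave the central bank → +$227B.
Currency withdrawal $442 billion: notes leave the central bank → +$442B.
OMO purchase (from banks) $310 billion: no currency enters or leaves circulation → 0.
Net: 227 + 442 + 0 = +$669 billion.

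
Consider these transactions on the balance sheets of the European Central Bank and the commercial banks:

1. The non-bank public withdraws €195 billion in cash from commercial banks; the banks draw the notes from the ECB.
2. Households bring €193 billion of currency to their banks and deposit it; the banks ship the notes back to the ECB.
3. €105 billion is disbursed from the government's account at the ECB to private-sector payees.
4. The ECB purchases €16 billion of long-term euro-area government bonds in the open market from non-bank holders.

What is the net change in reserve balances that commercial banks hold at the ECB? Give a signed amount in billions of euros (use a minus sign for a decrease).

+€119 billion

Currency withdrawal €195 billion: banks swap reserves for currency → −€195B.
Currency deposit €193 billion: returned notes are swapped for reserve credit → +€193B.
Government spending €105 billion: government payments flow into bank reserve accounts → +€105B.
Asset purchase (from non-banks) €16 billion: the ECB pays by crediting reserve accounts → +€16B.
Net: −195 + 193 + 105 + 16 = +€119 billion.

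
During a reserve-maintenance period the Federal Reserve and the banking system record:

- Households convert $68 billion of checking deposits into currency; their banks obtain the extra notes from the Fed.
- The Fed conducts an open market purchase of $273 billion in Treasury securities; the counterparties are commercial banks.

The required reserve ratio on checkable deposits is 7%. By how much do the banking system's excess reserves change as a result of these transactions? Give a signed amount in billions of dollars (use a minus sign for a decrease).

+$209.76 billion

Currency withdrawal $68 billion: reserves −$68B, deposits −$68B.
OMO purchase (from banks) $273 billion: reserves +$273B, deposits 0.
Totals: Δreserves = +$205B, Δdeposits = −$68B.
Δrequired reserves = 7% × −$68B = −$4.76B.
Δexcess reserves = Δreserves − Δrequired = +$205B − (−$4.76B) = +$209.76 billion.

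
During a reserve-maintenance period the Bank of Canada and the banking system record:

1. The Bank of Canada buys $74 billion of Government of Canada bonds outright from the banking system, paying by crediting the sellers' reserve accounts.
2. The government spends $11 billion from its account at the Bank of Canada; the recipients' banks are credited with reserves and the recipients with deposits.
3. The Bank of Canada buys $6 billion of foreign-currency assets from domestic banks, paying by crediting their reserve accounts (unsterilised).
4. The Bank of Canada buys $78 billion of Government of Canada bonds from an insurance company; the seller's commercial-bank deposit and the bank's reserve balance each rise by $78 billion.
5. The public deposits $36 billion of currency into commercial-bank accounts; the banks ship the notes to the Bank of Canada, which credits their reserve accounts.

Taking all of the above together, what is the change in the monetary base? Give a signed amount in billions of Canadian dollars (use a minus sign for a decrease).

Bank of Canada balance sheet:
  Assets:      Securities +$152B, Foreign assets +$6B
  Liabilities: Bank reserves +$205B, Currency in circulation −$36B, Government deposits −$11B
Monetary base = currency + reserves: −$36B + (+$205B) = +$169 billion.

+$169 billion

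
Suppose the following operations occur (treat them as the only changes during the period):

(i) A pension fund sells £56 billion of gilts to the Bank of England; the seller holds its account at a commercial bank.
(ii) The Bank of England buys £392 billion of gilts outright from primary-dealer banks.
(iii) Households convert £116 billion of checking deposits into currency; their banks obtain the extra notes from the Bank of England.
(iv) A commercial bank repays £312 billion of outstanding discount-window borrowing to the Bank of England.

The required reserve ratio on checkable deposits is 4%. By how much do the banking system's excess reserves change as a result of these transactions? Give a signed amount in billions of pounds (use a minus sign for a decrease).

+£22.4 billion

Asset purchase (from non-banks) £56 billion: reserves +£56B, deposits +£56B.
OMO purchase (from banks) £392 billion: reserves +£392B, deposits 0.
Currency withdrawal £116 billion: reserves −£116B, deposits −£116B.
Discount-window repayment £312 billion: reserves −£312B, deposits 0.
Totals: Δreserves = +£20B, Δdeposits = −£60B.
Δrequired reserves = 4% × −£60B = −£2.4B.
Δexcess reserves = Δreserves − Δrequired = +£20B − (−£2.4B) = +£22.4 billion.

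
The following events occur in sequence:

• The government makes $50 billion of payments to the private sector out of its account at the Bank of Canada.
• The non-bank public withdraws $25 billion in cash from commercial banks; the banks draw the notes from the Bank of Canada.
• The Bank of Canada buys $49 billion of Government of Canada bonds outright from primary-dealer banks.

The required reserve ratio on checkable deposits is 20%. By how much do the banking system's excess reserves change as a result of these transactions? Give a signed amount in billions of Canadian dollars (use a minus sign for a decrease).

Government spending $50 billion: reserves +$50B, deposits +$50B.
Currency withdrawal $25 billion: reserves −$25B, deposits −$25B.
OMO purchase (from banks) $49 billion: reserves +$49B, deposits 0.
Totals: Δreserves = +$74B, Δdeposits = +$25B.
Δrequired reserves = 20% × +$25B = +$5B.
Δexcess reserves = Δreserves − Δrequired = +$74B − (+$5B) = +$69 billion.

+$69 billion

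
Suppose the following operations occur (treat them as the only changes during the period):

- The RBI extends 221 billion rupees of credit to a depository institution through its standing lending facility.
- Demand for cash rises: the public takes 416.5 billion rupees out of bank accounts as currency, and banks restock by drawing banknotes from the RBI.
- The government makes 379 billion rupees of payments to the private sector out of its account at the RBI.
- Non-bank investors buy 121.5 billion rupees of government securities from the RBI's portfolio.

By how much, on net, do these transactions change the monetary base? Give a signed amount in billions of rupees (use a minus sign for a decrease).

RBI balance sheet:
  Assets:      Securities −121.5B, Loans to banks +221B
  Liabilities: Bank reserves +62B, Currency in circulation +416.5B, Government deposits −379B
Commercial banking system:
  Assets:      Reserves at CB +62B
  Liabilities: Checkable deposits −159B, Borrowings from CB +221B
Monetary base = currency + reserves: +416.5B + (+62B) = +478.5 billion.

+478.5 billion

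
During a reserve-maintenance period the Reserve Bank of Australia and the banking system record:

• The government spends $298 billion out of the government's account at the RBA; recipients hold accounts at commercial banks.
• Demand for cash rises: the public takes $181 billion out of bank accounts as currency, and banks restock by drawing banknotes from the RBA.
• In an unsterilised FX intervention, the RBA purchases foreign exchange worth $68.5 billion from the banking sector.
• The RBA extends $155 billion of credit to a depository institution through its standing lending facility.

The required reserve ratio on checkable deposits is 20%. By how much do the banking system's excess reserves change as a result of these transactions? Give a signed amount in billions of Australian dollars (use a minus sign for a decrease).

Government spending $298 billion: reserves +$298B, deposits +$298B.
Currency withdrawal $181 billion: reserves −$181B, deposits −$181B.
FX purchase $68.5 billion: reserves +$68.5B, deposits 0.
Discount-window loan $155 billion: reserves +$155B, deposits 0.
Totals: Δreserves = +$340.5B, Δdeposits = +$117B.
Δrequired reserves = 20% × +$117B = +$23.4B.
Δexcess reserves = Δreserves − Δrequired = +$340.5B − (+$23.4B) = +$317.1 billion.

+$317.1 billion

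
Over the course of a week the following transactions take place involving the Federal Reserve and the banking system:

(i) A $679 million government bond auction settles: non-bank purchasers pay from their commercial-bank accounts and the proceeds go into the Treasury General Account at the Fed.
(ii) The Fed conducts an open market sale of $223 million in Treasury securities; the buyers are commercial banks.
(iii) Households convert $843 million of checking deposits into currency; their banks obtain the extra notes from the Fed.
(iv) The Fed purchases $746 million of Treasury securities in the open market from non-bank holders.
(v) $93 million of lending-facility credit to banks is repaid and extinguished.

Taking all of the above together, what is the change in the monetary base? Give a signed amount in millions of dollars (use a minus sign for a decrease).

Government account inflow $679 million: reserves shift to a non-base liability → −$679M.
OMO sale (to banks) $223 million: Fed balance sheet contracts → −$223M.
Currency withdrawal $843 million: just a shift between currency and reserves — both are base money → 0.
Asset purchase (from non-banks) $746 million: Fed balance sheet expands → +$746M.
Discount-window repayment $93 million: Fed balance sheet contracts → −$93M.
Net: −679 − 223 + 0 + 746 − 93 = -$249 million.

-$249 million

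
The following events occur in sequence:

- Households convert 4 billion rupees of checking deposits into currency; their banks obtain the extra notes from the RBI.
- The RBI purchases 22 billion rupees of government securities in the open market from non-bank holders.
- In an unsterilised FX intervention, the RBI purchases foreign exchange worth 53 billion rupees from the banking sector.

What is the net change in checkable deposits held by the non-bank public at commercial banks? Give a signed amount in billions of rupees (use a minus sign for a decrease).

Currency withdrawal 4 billion rupees: non-bank counterparties' bank balances fall → −4B.
Asset purchase (from non-banks) 22 billion rupees: non-bank counterparties' bank balances rise → +22B.
FX purchase 53 billion rupees: the counterparty is a bank, so public deposits are unchanged → 0.
Net: −4 + 22 + 0 = +18 billion.

+18 billion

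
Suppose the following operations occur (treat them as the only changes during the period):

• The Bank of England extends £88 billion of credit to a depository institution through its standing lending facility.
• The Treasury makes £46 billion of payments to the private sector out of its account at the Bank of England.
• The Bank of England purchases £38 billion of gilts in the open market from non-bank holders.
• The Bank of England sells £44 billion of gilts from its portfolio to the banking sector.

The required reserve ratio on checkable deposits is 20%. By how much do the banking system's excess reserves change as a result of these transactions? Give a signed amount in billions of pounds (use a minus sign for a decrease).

Discount-window loan £88 billion: reserves +£88B, deposits 0.
Government spending £46 billion: reserves +£46B, deposits +£46B.
Asset purchase (from non-banks) £38 billion: reserves +£38B, deposits +£38B.
OMO sale (to banks) £44 billion: reserves −£44B, deposits 0.
Totals: Δreserves = +£128B, Δdeposits = +£84B.
Δrequired reserves = 20% × +£84B = +£16.8B.
Δexcess reserves = Δreserves − Δrequired = +£128B − (+£16.8B) = +£111.2 billion.

+£111.2 billion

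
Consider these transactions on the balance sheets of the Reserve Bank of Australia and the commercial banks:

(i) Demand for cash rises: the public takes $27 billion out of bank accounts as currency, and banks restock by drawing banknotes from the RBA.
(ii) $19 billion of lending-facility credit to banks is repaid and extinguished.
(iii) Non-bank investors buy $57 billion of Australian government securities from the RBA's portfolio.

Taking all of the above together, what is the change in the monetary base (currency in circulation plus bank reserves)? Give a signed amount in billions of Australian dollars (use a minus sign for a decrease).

-$76 billion

Currency withdrawal $27 billion: just a shift between currency and reserves — both are base money → 0.
Discount-window repayment $19 billion: RBA balance sheet contracts → −$19B.
Asset sale (to non-banks) $57 billion: RBA balance sheet contracts → −$57B.
Net: 0 − 19 − 57 = -$76 billion.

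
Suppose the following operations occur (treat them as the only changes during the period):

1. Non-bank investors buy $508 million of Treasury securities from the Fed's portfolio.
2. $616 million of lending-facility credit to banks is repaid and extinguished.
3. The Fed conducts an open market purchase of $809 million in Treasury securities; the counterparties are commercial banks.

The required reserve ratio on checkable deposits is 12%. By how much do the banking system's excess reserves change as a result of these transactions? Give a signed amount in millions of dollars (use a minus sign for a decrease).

-$254.04 million

Asset sale (to non-banks) $508 million: reserves −$508M, deposits −$508M.
Discount-window repayment $616 million: reserves −$616M, deposits 0.
OMO purchase (from banks) $809 million: reserves +$809M, deposits 0.
Totals: Δreserves = −$315M, Δdeposits = −$508M.
Δrequired reserves = 12% × −$508M = −$60.96M.
Δexcess reserves = Δreserves − Δrequired = −$315M − (−$60.96M) = -$254.04 million.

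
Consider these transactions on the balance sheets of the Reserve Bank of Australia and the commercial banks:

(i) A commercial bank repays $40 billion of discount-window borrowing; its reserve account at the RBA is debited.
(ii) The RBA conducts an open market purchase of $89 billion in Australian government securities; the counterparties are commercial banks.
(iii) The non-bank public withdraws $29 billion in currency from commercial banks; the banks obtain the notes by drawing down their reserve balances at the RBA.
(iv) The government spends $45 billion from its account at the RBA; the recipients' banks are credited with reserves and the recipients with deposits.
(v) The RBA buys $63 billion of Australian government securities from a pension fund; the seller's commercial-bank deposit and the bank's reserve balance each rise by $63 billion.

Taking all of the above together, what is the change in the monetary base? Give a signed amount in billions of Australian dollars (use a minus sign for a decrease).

Discount-window repayment $40 billion: RBA balance sheet contracts → −$40B.
OMO purchase (from banks) $89 billion: RBA balance sheet expands → +$89B.
Currency withdrawal $29 billion: just a shift between currency and reserves — both are base money → 0.
Government spending $45 billion: a non-base liability converts back to reserves → +$45B.
Asset purchase (from non-banks) $63 billion: RBA balance sheet expands → +$63B.
Net: −40 + 89 + 0 + 45 + 63 = +$157 billion.

+$157 billion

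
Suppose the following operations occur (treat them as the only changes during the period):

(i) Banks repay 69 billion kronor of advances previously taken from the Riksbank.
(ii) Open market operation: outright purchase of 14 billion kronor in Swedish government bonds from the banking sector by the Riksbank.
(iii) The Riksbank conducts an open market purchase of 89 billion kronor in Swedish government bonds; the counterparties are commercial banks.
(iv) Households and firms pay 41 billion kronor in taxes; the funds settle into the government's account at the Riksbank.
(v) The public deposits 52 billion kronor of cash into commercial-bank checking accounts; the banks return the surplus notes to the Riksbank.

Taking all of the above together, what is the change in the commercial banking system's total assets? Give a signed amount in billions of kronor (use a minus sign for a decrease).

Discount-window repayment 69 billion kronor: bank balance sheets shrink → −69B.
OMO purchase (from banks) 14 billion kronor: just an asset swap on bank balance sheets → 0.
OMO purchase (from banks) 89 billion kronor: just an asset swap on bank balance sheets → 0.
Government account inflow 41 billion kronor: bank balance sheets shrink → −41B.
Currency deposit 52 billion kronor: bank balance sheets expand → +52B.
Net: −69 + 0 + 0 − 41 + 52 = -58 billion.

-58 billion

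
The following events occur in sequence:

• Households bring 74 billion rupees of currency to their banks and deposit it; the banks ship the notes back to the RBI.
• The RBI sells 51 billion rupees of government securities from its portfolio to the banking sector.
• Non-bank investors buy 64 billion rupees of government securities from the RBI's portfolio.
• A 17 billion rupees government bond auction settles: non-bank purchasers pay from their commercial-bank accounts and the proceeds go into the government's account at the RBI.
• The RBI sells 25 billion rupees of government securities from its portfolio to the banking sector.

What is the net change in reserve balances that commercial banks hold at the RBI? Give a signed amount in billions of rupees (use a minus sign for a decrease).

-83 billion

Currency deposit 74 billion rupees: returned notes are swapped for reserve credit → +74B.
OMO sale (to banks) 51 billion rupees: the buying banks pay out of their reserve balances → −51B.
Asset sale (to non-banks) 64 billion rupees: the non-bank buyers' banks settle from reserves → −64B.
Government account inflow 17 billion rupees: funds move from bank reserves into the government account → −17B.
OMO sale (to banks) 25 billion rupees: the buying banks pay out of their reserve balances → −25B.
Net: 74 − 51 − 64 − 17 − 25 = -83 billion.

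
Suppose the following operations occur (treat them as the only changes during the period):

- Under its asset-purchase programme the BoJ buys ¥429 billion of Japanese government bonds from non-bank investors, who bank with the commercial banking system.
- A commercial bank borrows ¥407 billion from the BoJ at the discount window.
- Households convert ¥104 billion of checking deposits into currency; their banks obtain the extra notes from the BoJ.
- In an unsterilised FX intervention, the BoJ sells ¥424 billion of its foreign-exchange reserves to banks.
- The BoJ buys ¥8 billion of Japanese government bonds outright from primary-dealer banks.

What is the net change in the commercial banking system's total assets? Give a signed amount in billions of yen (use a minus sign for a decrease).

BoJ balance sheet:
  Assets:      Securities +¥437B, Loans to banks +¥407B, Foreign assets −¥424B
  Liabilities: Bank reserves +¥316B, Currency in circulation +¥104B
Commercial banking system:
  Assets:      Reserves at CB +¥316B, Securities −¥8B, Foreign assets +¥424B
  Liabilities: Checkable deposits +¥325B, Borrowings from CB +¥407B
Change in total bank assets = +¥732 billion.

+¥732 billion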